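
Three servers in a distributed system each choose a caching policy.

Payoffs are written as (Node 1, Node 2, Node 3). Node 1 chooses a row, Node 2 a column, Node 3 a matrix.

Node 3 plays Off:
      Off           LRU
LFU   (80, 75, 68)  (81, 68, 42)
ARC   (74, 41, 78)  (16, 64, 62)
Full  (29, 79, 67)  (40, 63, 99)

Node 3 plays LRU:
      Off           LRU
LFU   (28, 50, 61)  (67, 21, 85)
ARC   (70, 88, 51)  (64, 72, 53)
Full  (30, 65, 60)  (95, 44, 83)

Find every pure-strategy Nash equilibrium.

The unique pure-strategy Nash equilibrium is (LFU, Off, Off).

For each player, find the best response to each opponent profile; mutual best responses are the pure NE.
Node 1 against (Off, Off): payoffs 80, 74, 29 → best response LFU.
Node 1 against (Off, LRU): payoffs 28, 70, 30 → best response ARC.
Node 1 against (LRU, Off): payoffs 81, 16, 40 → best response LFU.
Node 1 against (LRU, LRU): payoffs 67, 64, 95 → best response Full.
Node 2 against (LFU, Off): payoffs 75, 68 → best response Off.
Node 2 against (LFU, LRU): payoffs 50, 21 → best response Off.
Node 2 against (ARC, Off): payoffs 41, 64 → best response LRU.
Node 2 against (ARC, LRU): payoffs 88, 72 → best response Off.
Node 2 against (Full, Off): payoffs 79, 63 → best response Off.
Node 2 against (Full, LRU): payoffs 65, 44 → best response Off.
Node 3 against (LFU, Off): payoffs 68, 61 → best response Off.
Node 3 against (LFU, LRU): payoffs 42, 85 → best response LRU.
Node 3 against (ARC, Off): payoffs 78, 51 → best response Off.
Node 3 against (ARC, LRU): payoffs 62, 53 → best response Off.
Node 3 against (Full, Off): payoffs 67, 60 → best response Off.
Node 3 against (Full, LRU): payoffs 99, 83 → best response Off.
Mutual best responses: (LFU, Off, Off).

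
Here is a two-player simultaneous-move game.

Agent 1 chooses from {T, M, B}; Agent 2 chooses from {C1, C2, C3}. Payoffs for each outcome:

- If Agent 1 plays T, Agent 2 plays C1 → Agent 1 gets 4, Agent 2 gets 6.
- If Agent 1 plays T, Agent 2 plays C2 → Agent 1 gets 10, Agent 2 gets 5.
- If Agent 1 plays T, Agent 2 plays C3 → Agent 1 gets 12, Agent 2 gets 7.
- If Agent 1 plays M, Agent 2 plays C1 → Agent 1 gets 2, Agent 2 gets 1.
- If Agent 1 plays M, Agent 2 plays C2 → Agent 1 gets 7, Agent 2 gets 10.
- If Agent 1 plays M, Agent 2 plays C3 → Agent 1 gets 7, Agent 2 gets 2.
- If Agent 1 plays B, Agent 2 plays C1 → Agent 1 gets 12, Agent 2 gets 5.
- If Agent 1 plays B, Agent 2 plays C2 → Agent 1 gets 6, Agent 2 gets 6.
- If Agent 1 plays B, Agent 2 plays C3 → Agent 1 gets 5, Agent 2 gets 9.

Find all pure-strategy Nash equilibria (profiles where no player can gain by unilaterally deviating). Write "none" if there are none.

Pure NE: (T, C3)

Check each profile: it is a Nash equilibrium iff no player can strictly gain by switching unilaterally.
(T, C1): Agent 1 can switch to B (4 → 12). Not NE.
(T, C2): Agent 2 can switch to C1 (5 → 6). Not NE.
(T, C3): Agent 1 gets 12, best alternative 7; Agent 2 gets 7, best alternative 6. No profitable deviation — NE.
(M, C1): Agent 1 can switch to T (2 → 4). Not NE.
(M, C2): Agent 1 can switch to T (7 → 10). Not NE.
(M, C3): Agent 1 can switch to T (7 → 12). Not NE.
(B, C1): Agent 2 can switch to C2 (5 → 6). Not NE.
(B, C2): Agent 1 can switch to T (6 → 10). Not NE.
(B, C3): Agent 1 can switch to T (5 → 12). Not NE.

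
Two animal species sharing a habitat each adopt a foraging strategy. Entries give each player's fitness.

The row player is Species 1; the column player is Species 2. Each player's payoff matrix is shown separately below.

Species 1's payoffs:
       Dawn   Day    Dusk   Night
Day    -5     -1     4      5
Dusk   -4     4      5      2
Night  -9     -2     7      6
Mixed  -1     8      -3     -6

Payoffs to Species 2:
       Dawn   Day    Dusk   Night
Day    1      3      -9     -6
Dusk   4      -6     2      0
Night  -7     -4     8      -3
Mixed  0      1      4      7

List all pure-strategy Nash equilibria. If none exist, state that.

Pure NE: (Night, Dusk)

Check each profile: it is a Nash equilibrium iff no player can strictly gain by switching unilaterally.
(Day, Dawn): Species 1 can switch to Dusk (-5 → -4). Not NE.
(Day, Day): Species 1 can switch to Dusk (-1 → 4). Not NE.
(Day, Dusk): Species 1 can switch to Dusk (4 → 5). Not NE.
(Day, Night): Species 1 can switch to Night (5 → 6). Not NE.
(Dusk, Dawn): Species 1 can switch to Mixed (-4 → -1). Not NE.
(Dusk, Day): Species 1 can switch to Mixed (4 → 8). Not NE.
(Dusk, Dusk): Species 1 can switch to Night (5 → 7). Not NE.
(Dusk, Night): Species 1 can switch to Day (2 → 5). Not NE.
(Night, Dawn): Species 1 can switch to Day (-9 → -5). Not NE.
(Night, Day): Species 1 can switch to Day (-2 → -1). Not NE.
(Night, Dusk): Species 1 gets 7, best alternative 5; Species 2 gets 8, best alternative -3. No profitable deviation — NE.
(Night, Night): Species 2 can switch to Dusk (-3 → 8). Not NE.
(Mixed, Dawn): Species 2 can switch to Day (0 → 1). Not NE.
(The remaining 3 profiles each have a profitable deviation by the same check.)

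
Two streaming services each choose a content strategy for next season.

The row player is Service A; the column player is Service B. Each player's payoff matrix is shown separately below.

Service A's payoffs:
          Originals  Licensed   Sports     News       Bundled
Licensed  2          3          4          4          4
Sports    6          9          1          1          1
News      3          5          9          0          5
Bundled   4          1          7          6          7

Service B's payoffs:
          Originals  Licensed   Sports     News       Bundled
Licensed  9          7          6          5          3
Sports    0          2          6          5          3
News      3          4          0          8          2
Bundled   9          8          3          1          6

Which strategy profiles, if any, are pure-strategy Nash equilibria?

There is no pure-strategy Nash equilibrium.

(Licensed, Originals): Service A can switch to Sports (2 → 6). Not NE.
(Licensed, Licensed): Service A can switch to Sports (3 → 9). Not NE.
(Licensed, Sports): Service A can switch to News (4 → 9). Not NE.
(Licensed, News): Service A can switch to Bundled (4 → 6). Not NE.
(Licensed, Bundled): Service A can switch to News (4 → 5). Not NE.
(Sports, Originals): Service B can switch to Licensed (0 → 2). Not NE.
(Sports, Licensed): Service B can switch to Sports (2 → 6). Not NE.
(Sports, Sports): Service A can switch to Licensed (1 → 4). Not NE.
(Sports, News): Service A can switch to Licensed (1 → 4). Not NE.
(Sports, Bundled): Service A can switch to Licensed (1 → 4). Not NE.
(The remaining 10 profiles each have a profitable deviation by the same check.)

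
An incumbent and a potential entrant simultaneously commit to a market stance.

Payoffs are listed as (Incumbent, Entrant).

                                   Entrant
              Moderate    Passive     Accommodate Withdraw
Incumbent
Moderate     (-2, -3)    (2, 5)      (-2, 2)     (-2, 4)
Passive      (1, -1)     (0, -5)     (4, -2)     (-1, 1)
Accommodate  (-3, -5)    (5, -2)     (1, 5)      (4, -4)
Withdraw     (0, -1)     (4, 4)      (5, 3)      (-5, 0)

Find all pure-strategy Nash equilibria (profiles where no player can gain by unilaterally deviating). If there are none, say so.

This game has no pure Nash equilibrium.

(Moderate, Moderate): Incumbent can switch to Passive (-2 → 1). Not NE.
(Moderate, Passive): Incumbent can switch to Accommodate (2 → 5). Not NE.
(Moderate, Accommodate): Incumbent can switch to Passive (-2 → 4). Not NE.
(Moderate, Withdraw): Incumbent can switch to Passive (-2 → -1). Not NE.
(Passive, Moderate): Entrant can switch to Withdraw (-1 → 1). Not NE.
(Passive, Passive): Incumbent can switch to Moderate (0 → 2). Not NE.
(Passive, Accommodate): Incumbent can switch to Withdraw (4 → 5). Not NE.
(Passive, Withdraw): Incumbent can switch to Accommodate (-1 → 4). Not NE.
(Accommodate, Moderate): Incumbent can switch to Moderate (-3 → -2). Not NE.
(Accommodate, Passive): Entrant can switch to Accommodate (-2 → 5). Not NE.
(The remaining 6 profiles each have a profitable deviation by the same check.)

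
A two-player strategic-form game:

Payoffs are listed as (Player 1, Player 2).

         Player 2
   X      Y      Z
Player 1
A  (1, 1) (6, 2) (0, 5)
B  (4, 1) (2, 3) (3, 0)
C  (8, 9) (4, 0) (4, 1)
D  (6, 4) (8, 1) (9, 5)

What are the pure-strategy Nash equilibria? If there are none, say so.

(C, X), (D, Z)

(A, X): Player 1 can switch to B (1 → 4). Not NE.
(A, Y): Player 1 can switch to D (6 → 8). Not NE.
(A, Z): Player 1 can switch to B (0 → 3). Not NE.
(B, X): Player 1 can switch to C (4 → 8). Not NE.
(B, Y): Player 1 can switch to A (2 → 6). Not NE.
(B, Z): Player 1 can switch to C (3 → 4). Not NE.
(C, X): Player 1 gets 8, best alternative 6; Player 2 gets 9, best alternative 1. No profitable deviation — NE.
(C, Y): Player 1 can switch to A (4 → 6). Not NE.
(C, Z): Player 1 can switch to D (4 → 9). Not NE.
(D, X): Player 1 can switch to C (6 → 8). Not NE.
(D, Y): Player 2 can switch to X (1 → 4). Not NE.
(D, Z): Player 1 gets 9, best alternative 4; Player 2 gets 5, best alternative 4. No profitable deviation — NE.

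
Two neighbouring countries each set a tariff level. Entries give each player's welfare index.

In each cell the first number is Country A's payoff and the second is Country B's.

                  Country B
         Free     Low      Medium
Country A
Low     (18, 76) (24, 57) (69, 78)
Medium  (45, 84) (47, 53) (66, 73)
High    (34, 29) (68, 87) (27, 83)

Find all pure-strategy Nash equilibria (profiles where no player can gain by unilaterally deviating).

The pure Nash equilibria are (Low, Medium), (Medium, Free), (High, Low).

Country A against Free: payoffs 18, 45, 34 → best response Medium.
Country A against Low: payoffs 24, 47, 68 → best response High.
Country A against Medium: payoffs 69, 66, 27 → best response Low.
Country B against Low: payoffs 76, 57, 78 → best response Medium.
Country B against Medium: payoffs 84, 53, 73 → best response Free.
Country B against High: payoffs 29, 87, 83 → best response Low.
Mutual best responses: (Low, Medium); (Medium, Free); (High, Low).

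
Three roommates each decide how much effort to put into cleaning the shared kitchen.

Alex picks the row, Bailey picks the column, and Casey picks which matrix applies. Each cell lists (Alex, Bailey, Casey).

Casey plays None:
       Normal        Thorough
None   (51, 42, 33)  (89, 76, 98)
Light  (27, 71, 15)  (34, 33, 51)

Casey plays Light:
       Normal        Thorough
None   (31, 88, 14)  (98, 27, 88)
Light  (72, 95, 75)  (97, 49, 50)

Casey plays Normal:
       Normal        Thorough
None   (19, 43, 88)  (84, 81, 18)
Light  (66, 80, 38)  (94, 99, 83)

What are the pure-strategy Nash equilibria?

Pure-strategy Nash equilibria: (None, Thorough, None), (Light, Normal, Light), (Light, Thorough, Normal)

Alex against (Normal, None): payoffs 51, 27 → best response None.
Alex against (Normal, Light): payoffs 31, 72 → best response Light.
Alex against (Normal, Normal): payoffs 19, 66 → best response Light.
Alex against (Thorough, None): payoffs 89, 34 → best response None.
Alex against (Thorough, Light): payoffs 98, 97 → best response None.
Alex against (Thorough, Normal): payoffs 84, 94 → best response Light.
Bailey against (None, None): payoffs 42, 76 → best response Thorough.
Bailey against (None, Light): payoffs 88, 27 → best response Normal.
Bailey against (None, Normal): payoffs 43, 81 → best response Thorough.
Bailey against (Light, None): payoffs 71, 33 → best response Normal.
Bailey against (Light, Light): payoffs 95, 49 → best response Normal.
Bailey against (Light, Normal): payoffs 80, 99 → best response Thorough.
Casey against (None, Normal): payoffs 33, 14, 88 → best response Normal.
Casey against (None, Thorough): payoffs 98, 88, 18 → best response None.
Casey against (Light, Normal): payoffs 15, 75, 38 → best response Light.
Casey against (Light, Thorough): payoffs 51, 50, 83 → best response Normal.
Mutual best responses: (None, Thorough, None); (Light, Normal, Light); (Light, Thorough, Normal).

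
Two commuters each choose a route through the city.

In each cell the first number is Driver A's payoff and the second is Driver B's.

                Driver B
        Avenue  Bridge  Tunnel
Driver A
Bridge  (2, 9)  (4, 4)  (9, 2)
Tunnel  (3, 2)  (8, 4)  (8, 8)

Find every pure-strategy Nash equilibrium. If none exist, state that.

none

(Bridge, Avenue): Driver A can switch to Tunnel (2 → 3). Not NE.
(Bridge, Bridge): Driver A can switch to Tunnel (4 → 8). Not NE.
(Bridge, Tunnel): Driver B can switch to Avenue (2 → 9). Not NE.
(Tunnel, Avenue): Driver B can switch to Bridge (2 → 4). Not NE.
(Tunnel, Bridge): Driver B can switch to Tunnel (4 → 8). Not NE.
(Tunnel, Tunnel): Driver A can switch to Bridge (8 → 9). Not NE.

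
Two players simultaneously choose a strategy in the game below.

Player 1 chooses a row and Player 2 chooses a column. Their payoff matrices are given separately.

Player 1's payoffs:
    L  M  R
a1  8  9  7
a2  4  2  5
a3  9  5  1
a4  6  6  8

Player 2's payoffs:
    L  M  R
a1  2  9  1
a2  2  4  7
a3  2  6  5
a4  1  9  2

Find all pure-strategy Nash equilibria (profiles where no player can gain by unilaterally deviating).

(a1, M)

Player 1 against L: payoffs 8, 4, 9, 6 → best response a3.
Player 1 against M: payoffs 9, 2, 5, 6 → best response a1.
Player 1 against R: payoffs 7, 5, 1, 8 → best response a4.
Player 2 against a1: payoffs 2, 9, 1 → best response M.
Player 2 against a2: payoffs 2, 4, 7 → best response R.
Player 2 against a3: payoffs 2, 6, 5 → best response M.
Player 2 against a4: payoffs 1, 9, 2 → best response M.
Mutual best responses: (a1, M).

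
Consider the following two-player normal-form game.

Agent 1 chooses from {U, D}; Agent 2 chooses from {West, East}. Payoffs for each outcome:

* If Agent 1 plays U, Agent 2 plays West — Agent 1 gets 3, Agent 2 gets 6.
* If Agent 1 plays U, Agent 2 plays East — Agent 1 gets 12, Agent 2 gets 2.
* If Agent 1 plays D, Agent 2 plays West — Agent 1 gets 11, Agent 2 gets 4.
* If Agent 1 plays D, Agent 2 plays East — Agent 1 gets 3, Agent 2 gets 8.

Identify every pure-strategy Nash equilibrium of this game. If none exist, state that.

Agent 1 against West: payoffs 3, 11 → best response D.
Agent 1 against East: payoffs 12, 3 → best response U.
Agent 2 against U: payoffs 6, 2 → best response West.
Agent 2 against D: payoffs 4, 8 → best response East.
No profile is a mutual best response for all players.

There is no pure-strategy Nash equilibrium.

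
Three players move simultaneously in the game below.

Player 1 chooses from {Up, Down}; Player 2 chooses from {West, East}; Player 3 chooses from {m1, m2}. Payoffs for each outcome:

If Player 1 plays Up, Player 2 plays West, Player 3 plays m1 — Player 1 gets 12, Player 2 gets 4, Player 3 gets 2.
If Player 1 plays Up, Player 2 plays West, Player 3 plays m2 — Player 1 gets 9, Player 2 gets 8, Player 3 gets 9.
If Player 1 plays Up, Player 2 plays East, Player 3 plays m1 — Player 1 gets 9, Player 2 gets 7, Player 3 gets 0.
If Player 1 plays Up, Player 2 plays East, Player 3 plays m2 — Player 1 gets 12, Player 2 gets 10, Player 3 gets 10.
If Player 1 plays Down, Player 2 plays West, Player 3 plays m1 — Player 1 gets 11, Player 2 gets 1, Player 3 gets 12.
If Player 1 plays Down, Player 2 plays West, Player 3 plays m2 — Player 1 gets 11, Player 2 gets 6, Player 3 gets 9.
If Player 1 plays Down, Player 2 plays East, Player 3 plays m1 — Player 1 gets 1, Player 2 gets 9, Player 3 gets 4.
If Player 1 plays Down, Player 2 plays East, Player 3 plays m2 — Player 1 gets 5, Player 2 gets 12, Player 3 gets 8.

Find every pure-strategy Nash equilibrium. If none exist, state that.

(Up, East, m2)

(Up, West, m1): Player 2 can switch to East (4 → 7). Not NE.
(Up, West, m2): Player 1 can switch to Down (9 → 11). Not NE.
(Up, East, m1): Player 3 can switch to m2 (0 → 10). Not NE.
(Up, East, m2): Player 1 gets 12, best alternative 5; Player 2 gets 10, best alternative 8; Player 3 gets 10, best alternative 0. No profitable deviation — NE.
(Down, West, m1): Player 1 can switch to Up (11 → 12). Not NE.
(Down, West, m2): Player 2 can switch to East (6 → 12). Not NE.
(Down, East, m1): Player 1 can switch to Up (1 → 9). Not NE.
(The remaining 1 profile has a profitable deviation by the same check.)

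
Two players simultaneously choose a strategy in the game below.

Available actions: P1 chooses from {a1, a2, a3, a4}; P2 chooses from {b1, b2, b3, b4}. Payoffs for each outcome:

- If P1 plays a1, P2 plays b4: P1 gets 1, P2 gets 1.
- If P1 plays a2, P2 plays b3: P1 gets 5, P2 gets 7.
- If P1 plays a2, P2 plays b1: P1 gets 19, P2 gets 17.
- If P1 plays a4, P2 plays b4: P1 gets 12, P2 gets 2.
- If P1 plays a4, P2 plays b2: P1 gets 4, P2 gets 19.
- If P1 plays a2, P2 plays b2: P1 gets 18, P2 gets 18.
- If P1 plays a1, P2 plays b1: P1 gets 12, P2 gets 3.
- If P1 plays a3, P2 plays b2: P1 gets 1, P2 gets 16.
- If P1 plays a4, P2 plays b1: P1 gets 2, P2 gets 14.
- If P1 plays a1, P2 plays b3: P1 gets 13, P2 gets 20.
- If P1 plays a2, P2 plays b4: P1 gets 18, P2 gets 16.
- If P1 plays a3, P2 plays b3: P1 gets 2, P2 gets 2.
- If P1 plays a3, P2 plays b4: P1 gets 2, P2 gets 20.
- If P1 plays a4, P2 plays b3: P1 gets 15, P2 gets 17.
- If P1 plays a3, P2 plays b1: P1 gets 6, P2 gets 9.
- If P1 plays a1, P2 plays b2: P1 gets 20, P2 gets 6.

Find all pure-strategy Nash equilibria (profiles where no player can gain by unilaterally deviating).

P1 against b1: payoffs 12, 19, 6, 2 → best response a2.
P1 against b2: payoffs 20, 18, 1, 4 → best response a1.
P1 against b3: payoffs 13, 5, 2, 15 → best response a4.
P1 against b4: payoffs 1, 18, 2, 12 → best response a2.
P2 against a1: payoffs 3, 6, 20, 1 → best response b3.
P2 against a2: payoffs 17, 18, 7, 16 → best response b2.
P2 against a3: payoffs 9, 16, 2, 20 → best response b4.
P2 against a4: payoffs 14, 19, 17, 2 → best response b2.
No profile is a mutual best response for all players.

There is no pure-strategy Nash equilibrium.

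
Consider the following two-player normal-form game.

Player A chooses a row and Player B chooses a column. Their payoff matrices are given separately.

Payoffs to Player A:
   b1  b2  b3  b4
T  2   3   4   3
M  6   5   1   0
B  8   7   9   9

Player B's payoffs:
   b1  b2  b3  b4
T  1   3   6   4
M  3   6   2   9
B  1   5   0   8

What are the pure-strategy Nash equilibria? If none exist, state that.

The unique pure-strategy Nash equilibrium is (B, b4).

Player A against b1: payoffs 2, 6, 8 → best response B.
Player A against b2: payoffs 3, 5, 7 → best response B.
Player A against b3: payoffs 4, 1, 9 → best response B.
Player A against b4: payoffs 3, 0, 9 → best response B.
Player B against T: payoffs 1, 3, 6, 4 → best response b3.
Player B against M: payoffs 3, 6, 2, 9 → best response b4.
Player B against B: payoffs 1, 5, 0, 8 → best response b4.
Mutual best responses: (B, b4).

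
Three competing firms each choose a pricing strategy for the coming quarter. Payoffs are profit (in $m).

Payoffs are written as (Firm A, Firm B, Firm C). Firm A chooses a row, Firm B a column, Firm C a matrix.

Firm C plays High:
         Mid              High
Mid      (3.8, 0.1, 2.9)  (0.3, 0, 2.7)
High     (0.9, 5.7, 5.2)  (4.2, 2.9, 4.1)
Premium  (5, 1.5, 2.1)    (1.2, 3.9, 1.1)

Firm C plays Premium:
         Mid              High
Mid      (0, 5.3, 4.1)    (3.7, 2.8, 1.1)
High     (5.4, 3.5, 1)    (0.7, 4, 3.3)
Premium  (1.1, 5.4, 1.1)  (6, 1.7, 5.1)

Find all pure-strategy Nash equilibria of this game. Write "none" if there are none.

This game has no pure Nash equilibrium.

Firm A against (Mid, High): payoffs 3.8, 0.9, 5 → best response Premium.
Firm A against (Mid, Premium): payoffs 0, 5.4, 1.1 → best response High.
Firm A against (High, High): payoffs 0.3, 4.2, 1.2 → best response High.
Firm A against (High, Premium): payoffs 3.7, 0.7, 6 → best response Premium.
Firm B against (Mid, High): payoffs 0.1, 0 → best response Mid.
Firm B against (Mid, Premium): payoffs 5.3, 2.8 → best response Mid.
Firm B against (High, High): payoffs 5.7, 2.9 → best response Mid.
Firm B against (High, Premium): payoffs 3.5, 4 → best response High.
Firm B against (Premium, High): payoffs 1.5, 3.9 → best response High.
Firm B against (Premium, Premium): payoffs 5.4, 1.7 → best response Mid.
Firm C against (Mid, Mid): payoffs 2.9, 4.1 → best response Premium.
Firm C against (Mid, High): payoffs 2.7, 1.1 → best response High.
Firm C against (High, Mid): payoffs 5.2, 1 → best response High.
Firm C against (High, High): payoffs 4.1, 3.3 → best response High.
Firm C against (Premium, Mid): payoffs 2.1, 1.1 → best response High.
Firm C against (Premium, High): payoffs 1.1, 5.1 → best response Premium.
No profile is a mutual best response for all players.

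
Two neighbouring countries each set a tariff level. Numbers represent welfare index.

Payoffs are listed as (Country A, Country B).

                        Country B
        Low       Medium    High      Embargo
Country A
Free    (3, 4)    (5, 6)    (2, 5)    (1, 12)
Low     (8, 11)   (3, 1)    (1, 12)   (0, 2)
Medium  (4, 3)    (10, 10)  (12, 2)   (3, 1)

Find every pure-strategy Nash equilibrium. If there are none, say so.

Pure NE: (Medium, Medium)

Country A against Low: payoffs 3, 8, 4 → best response Low.
Country A against Medium: payoffs 5, 3, 10 → best response Medium.
Country A against High: payoffs 2, 1, 12 → best response Medium.
Country A against Embargo: payoffs 1, 0, 3 → best response Medium.
Country B against Free: payoffs 4, 6, 5, 12 → best response Embargo.
Country B against Low: payoffs 11, 1, 12, 2 → best response High.
Country B against Medium: payoffs 3, 10, 2, 1 → best response Medium.
Mutual best responses: (Medium, Medium).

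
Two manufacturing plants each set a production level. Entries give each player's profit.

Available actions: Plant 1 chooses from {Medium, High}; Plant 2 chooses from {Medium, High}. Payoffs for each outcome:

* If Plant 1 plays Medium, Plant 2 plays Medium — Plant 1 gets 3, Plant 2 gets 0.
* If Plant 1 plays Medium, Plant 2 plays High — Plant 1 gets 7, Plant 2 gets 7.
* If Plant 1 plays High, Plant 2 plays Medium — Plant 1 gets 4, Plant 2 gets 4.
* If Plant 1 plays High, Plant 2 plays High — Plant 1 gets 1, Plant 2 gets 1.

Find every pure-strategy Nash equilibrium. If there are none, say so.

For each player, find the best response to each opponent profile; mutual best responses are the pure NE.
Plant 1 against Medium: payoffs 3, 4 → best response High.
Plant 1 against High: payoffs 7, 1 → best response Medium.
Plant 2 against Medium: payoffs 0, 7 → best response High.
Plant 2 against High: payoffs 4, 1 → best response Medium.
Mutual best responses: (Medium, High); (High, Medium).

(Medium, High); (High, Medium)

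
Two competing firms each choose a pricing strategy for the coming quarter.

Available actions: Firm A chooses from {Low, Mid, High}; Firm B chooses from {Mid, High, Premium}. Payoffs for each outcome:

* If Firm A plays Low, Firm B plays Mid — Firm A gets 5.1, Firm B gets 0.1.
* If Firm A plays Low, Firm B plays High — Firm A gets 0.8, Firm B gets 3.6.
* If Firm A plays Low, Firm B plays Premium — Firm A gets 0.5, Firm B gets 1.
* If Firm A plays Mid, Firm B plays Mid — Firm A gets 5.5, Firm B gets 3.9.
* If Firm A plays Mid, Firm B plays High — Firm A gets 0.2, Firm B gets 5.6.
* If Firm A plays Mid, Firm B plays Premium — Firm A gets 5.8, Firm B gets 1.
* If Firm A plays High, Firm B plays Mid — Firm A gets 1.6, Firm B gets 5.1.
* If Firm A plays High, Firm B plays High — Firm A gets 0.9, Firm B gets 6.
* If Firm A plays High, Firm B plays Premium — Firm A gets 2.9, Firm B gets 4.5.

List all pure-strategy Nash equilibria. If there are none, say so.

Pure NE: (High, High)

Firm A against Mid: payoffs 5.1, 5.5, 1.6 → best response Mid.
Firm A against High: payoffs 0.8, 0.2, 0.9 → best response High.
Firm A against Premium: payoffs 0.5, 5.8, 2.9 → best response Mid.
Firm B against Low: payoffs 0.1, 3.6, 1 → best response High.
Firm B against Mid: payoffs 3.9, 5.6, 1 → best response High.
Firm B against High: payoffs 5.1, 6, 4.5 → best response High.
Mutual best responses: (High, High).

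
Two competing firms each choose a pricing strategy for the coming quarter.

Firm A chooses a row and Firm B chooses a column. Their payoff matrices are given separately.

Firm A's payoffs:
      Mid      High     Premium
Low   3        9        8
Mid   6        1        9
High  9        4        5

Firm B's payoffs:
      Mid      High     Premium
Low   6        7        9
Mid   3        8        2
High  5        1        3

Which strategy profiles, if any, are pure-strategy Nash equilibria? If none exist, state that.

(High, Mid)

(Low, Mid): Firm A can switch to Mid (3 → 6). Not NE.
(Low, High): Firm B can switch to Premium (7 → 9). Not NE.
(Low, Premium): Firm A can switch to Mid (8 → 9). Not NE.
(Mid, Mid): Firm A can switch to High (6 → 9). Not NE.
(Mid, High): Firm A can switch to Low (1 → 9). Not NE.
(Mid, Premium): Firm B can switch to Mid (2 → 3). Not NE.
(High, Mid): Firm A gets 9, best alternative 6; Firm B gets 5, best alternative 3. No profitable deviation — NE.
(High, High): Firm A can switch to Low (4 → 9). Not NE.
(High, Premium): Firm A can switch to Low (5 → 8). Not NE.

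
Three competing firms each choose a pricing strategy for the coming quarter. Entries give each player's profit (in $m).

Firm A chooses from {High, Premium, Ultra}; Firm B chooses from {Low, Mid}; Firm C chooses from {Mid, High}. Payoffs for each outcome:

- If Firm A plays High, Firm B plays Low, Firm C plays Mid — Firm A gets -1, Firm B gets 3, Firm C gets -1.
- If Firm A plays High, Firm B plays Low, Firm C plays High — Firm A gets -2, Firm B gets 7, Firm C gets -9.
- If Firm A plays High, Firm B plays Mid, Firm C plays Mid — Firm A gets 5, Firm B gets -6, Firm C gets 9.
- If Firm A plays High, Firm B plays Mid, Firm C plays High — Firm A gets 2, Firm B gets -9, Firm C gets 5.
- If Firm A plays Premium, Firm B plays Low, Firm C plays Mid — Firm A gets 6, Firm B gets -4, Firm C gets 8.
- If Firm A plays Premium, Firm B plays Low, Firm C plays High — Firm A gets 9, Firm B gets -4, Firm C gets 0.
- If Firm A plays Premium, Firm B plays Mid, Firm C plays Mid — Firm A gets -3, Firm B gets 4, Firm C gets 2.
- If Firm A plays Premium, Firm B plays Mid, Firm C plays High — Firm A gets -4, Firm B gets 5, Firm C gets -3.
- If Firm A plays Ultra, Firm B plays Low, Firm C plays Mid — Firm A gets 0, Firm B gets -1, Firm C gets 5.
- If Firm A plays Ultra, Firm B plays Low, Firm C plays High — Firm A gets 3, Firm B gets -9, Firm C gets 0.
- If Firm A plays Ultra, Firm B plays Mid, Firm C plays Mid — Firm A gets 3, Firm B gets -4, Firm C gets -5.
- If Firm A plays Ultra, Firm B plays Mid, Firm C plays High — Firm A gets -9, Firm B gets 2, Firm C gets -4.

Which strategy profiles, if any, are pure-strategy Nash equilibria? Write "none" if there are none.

Mark each player's best response to every combination of opponents' strategies; a profile where every player is best-responding is a pure Nash equilibrium.
Firm A against (Low, Mid): payoffs -1, 6, 0 → best response Premium.
Firm A against (Low, High): payoffs -2, 9, 3 → best response Premium.
Firm A against (Mid, Mid): payoffs 5, -3, 3 → best response High.
Firm A against (Mid, High): payoffs 2, -4, -9 → best response High.
Firm B against (High, Mid): payoffs 3, -6 → best response Low.
Firm B against (High, High): payoffs 7, -9 → best response Low.
Firm B against (Premium, Mid): payoffs -4, 4 → best response Mid.
Firm B against (Premium, High): payoffs -4, 5 → best response Mid.
Firm B against (Ultra, Mid): payoffs -1, -4 → best response Low.
Firm B against (Ultra, High): payoffs -9, 2 → best response Mid.
Firm C against (High, Low): payoffs -1, -9 → best response Mid.
Firm C against (High, Mid): payoffs 9, 5 → best response Mid.
Firm C against (Premium, Low): payoffs 8, 0 → best response Mid.
Firm C against (Premium, Mid): payoffs 2, -3 → best response Mid.
Firm C against (Ultra, Low): payoffs 5, 0 → best response Mid.
Firm C against (Ultra, Mid): payoffs -5, -4 → best response High.
No profile is a mutual best response for all players.

This game has no pure Nash equilibrium.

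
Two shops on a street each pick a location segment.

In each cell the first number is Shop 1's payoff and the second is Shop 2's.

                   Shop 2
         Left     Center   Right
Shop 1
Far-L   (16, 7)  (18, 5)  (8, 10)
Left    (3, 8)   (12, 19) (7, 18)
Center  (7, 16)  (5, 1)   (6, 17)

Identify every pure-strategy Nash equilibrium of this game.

Mark each player's best response to every combination of opponents' strategies; a profile where every player is best-responding is a pure Nash equilibrium.
Shop 1 against Left: payoffs 16, 3, 7 → best response Far-L.
Shop 1 against Center: payoffs 18, 12, 5 → best response Far-L.
Shop 1 against Right: payoffs 8, 7, 6 → best response Far-L.
Shop 2 against Far-L: payoffs 7, 5, 10 → best response Right.
Shop 2 against Left: payoffs 8, 19, 18 → best response Center.
Shop 2 against Center: payoffs 16, 1, 17 → best response Right.
Mutual best responses: (Far-L, Right).

(Far-L, Right)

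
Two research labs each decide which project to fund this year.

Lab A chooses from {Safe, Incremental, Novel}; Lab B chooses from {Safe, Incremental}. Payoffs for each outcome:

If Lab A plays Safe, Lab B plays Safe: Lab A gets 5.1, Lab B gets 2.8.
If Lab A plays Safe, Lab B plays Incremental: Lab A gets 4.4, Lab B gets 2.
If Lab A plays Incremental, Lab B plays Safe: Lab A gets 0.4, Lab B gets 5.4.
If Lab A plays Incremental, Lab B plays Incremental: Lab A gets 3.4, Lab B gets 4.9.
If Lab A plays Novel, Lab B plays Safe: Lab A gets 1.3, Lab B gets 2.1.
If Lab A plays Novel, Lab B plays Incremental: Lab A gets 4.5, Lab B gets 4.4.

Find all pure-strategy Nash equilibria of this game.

The pure Nash equilibria are (Safe, Safe), (Novel, Incremental).

Lab A against Safe: payoffs 5.1, 0.4, 1.3 → best response Safe.
Lab A against Incremental: payoffs 4.4, 3.4, 4.5 → best response Novel.
Lab B against Safe: payoffs 2.8, 2 → best response Safe.
Lab B against Incremental: payoffs 5.4, 4.9 → best response Safe.
Lab B against Novel: payoffs 2.1, 4.4 → best response Incremental.
Mutual best responses: (Safe, Safe); (Novel, Incremental).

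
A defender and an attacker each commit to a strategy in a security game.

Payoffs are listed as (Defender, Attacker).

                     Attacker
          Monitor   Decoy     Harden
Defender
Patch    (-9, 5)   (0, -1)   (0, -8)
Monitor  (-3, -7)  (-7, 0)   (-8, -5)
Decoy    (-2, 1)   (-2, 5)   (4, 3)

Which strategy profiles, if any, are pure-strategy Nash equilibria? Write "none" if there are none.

This game has no pure Nash equilibrium.

Defender against Monitor: payoffs -9, -3, -2 → best response Decoy.
Defender against Decoy: payoffs 0, -7, -2 → best response Patch.
Defender against Harden: payoffs 0, -8, 4 → best response Decoy.
Attacker against Patch: payoffs 5, -1, -8 → best response Monitor.
Attacker against Monitor: payoffs -7, 0, -5 → best response Decoy.
Attacker against Decoy: payoffs 1, 5, 3 → best response Decoy.
No profile is a mutual best response for all players.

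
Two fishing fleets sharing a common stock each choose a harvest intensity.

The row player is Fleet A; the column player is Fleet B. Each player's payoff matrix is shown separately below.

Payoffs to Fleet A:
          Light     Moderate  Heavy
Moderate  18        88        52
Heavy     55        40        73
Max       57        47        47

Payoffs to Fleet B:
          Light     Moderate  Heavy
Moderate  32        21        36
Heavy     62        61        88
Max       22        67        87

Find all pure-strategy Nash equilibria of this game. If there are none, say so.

Fleet A against Light: payoffs 18, 55, 57 → best response Max.
Fleet A against Moderate: payoffs 88, 40, 47 → best response Moderate.
Fleet A against Heavy: payoffs 52, 73, 47 → best response Heavy.
Fleet B against Moderate: payoffs 32, 21, 36 → best response Heavy.
Fleet B against Heavy: payoffs 62, 61, 88 → best response Heavy.
Fleet B against Max: payoffs 22, 67, 87 → best response Heavy.
Mutual best responses: (Heavy, Heavy).

The unique pure-strategy Nash equilibrium is (Heavy, Heavy).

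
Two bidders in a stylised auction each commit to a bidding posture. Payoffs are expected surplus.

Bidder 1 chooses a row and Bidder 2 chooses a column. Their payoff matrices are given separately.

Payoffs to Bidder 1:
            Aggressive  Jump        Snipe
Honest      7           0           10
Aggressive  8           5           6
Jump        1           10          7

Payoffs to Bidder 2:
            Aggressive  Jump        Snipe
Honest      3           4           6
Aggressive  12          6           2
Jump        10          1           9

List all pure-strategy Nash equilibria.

Bidder 1 against Aggressive: payoffs 7, 8, 1 → best response Aggressive.
Bidder 1 against Jump: payoffs 0, 5, 10 → best response Jump.
Bidder 1 against Snipe: payoffs 10, 6, 7 → best response Honest.
Bidder 2 against Honest: payoffs 3, 4, 6 → best response Snipe.
Bidder 2 against Aggressive: payoffs 12, 6, 2 → best response Aggressive.
Bidder 2 against Jump: payoffs 10, 1, 9 → best response Aggressive.
Mutual best responses: (Honest, Snipe); (Aggressive, Aggressive).

(Honest, Snipe), (Aggressive, Aggressive)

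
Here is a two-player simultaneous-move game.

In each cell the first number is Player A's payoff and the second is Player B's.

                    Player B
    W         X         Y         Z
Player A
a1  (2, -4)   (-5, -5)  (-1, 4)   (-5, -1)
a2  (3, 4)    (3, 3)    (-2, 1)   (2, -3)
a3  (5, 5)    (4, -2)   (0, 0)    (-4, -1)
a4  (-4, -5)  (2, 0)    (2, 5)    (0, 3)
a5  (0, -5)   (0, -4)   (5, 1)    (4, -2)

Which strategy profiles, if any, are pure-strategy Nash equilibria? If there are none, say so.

Pure-strategy Nash equilibria: (a3, W); (a5, Y)

(a1, W): Player A can switch to a2 (2 → 3). Not NE.
(a1, X): Player A can switch to a2 (-5 → 3). Not NE.
(a1, Y): Player A can switch to a3 (-1 → 0). Not NE.
(a1, Z): Player A can switch to a2 (-5 → 2). Not NE.
(a2, W): Player A can switch to a3 (3 → 5). Not NE.
(a2, X): Player A can switch to a3 (3 → 4). Not NE.
(a2, Y): Player A can switch to a1 (-2 → -1). Not NE.
(a2, Z): Player A can switch to a5 (2 → 4). Not NE.
(a3, W): Player A gets 5, best alternative 3; Player B gets 5, best alternative 0. No profitable deviation — NE.
(a3, X): Player B can switch to W (-2 → 5). Not NE.
(a3, Y): Player A can switch to a4 (0 → 2). Not NE.
(a5, Y): Player A gets 5, best alternative 2; Player B gets 1, best alternative -2. No profitable deviation — NE.
(The remaining 8 profiles each have a profitable deviation by the same check.)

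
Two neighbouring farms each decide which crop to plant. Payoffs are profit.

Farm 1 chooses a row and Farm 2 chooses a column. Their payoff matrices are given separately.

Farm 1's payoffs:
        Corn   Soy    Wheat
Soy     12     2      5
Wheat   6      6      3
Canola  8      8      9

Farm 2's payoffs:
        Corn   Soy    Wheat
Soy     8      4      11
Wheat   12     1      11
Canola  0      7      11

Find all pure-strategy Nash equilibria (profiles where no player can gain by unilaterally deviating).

(Canola, Wheat)

Mark each player's best response to every combination of opponents' strategies; a profile where every player is best-responding is a pure Nash equilibrium.
Farm 1 against Corn: payoffs 12, 6, 8 → best response Soy.
Farm 1 against Soy: payoffs 2, 6, 8 → best response Canola.
Farm 1 against Wheat: payoffs 5, 3, 9 → best response Canola.
Farm 2 against Soy: payoffs 8, 4, 11 → best response Wheat.
Farm 2 against Wheat: payoffs 12, 1, 11 → best response Corn.
Farm 2 against Canola: payoffs 0, 7, 11 → best response Wheat.
Mutual best responses: (Canola, Wheat).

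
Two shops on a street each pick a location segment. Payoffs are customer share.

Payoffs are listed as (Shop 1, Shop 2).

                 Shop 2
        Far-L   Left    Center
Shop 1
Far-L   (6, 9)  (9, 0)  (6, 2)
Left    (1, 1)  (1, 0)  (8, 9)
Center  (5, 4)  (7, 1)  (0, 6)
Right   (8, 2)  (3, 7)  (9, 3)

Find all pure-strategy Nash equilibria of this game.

(Far-L, Far-L): Shop 1 can switch to Right (6 → 8). Not NE.
(Far-L, Left): Shop 2 can switch to Far-L (0 → 9). Not NE.
(Far-L, Center): Shop 1 can switch to Left (6 → 8). Not NE.
(Left, Far-L): Shop 1 can switch to Far-L (1 → 6). Not NE.
(Left, Left): Shop 1 can switch to Far-L (1 → 9). Not NE.
(Left, Center): Shop 1 can switch to Right (8 → 9). Not NE.
(Center, Far-L): Shop 1 can switch to Far-L (5 → 6). Not NE.
(Center, Left): Shop 1 can switch to Far-L (7 → 9). Not NE.
(Center, Center): Shop 1 can switch to Far-L (0 → 6). Not NE.
(Right, Far-L): Shop 2 can switch to Left (2 → 7). Not NE.
(The remaining 2 profiles each have a profitable deviation by the same check.)

none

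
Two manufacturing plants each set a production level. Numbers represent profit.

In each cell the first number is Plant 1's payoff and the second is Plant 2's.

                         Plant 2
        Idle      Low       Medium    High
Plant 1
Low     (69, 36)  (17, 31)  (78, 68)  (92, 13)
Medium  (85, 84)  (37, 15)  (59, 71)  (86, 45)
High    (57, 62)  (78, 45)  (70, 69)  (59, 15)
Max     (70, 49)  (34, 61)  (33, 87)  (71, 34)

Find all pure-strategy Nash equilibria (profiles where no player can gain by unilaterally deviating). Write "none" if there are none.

The pure Nash equilibria are (Low, Medium); (Medium, Idle).

Mark each player's best response to every combination of opponents' strategies; a profile where every player is best-responding is a pure Nash equilibrium.
Plant 1 against Idle: payoffs 69, 85, 57, 70 → best response Medium.
Plant 1 against Low: payoffs 17, 37, 78, 34 → best response High.
Plant 1 against Medium: payoffs 78, 59, 70, 33 → best response Low.
Plant 1 against High: payoffs 92, 86, 59, 71 → best response Low.
Plant 2 against Low: payoffs 36, 31, 68, 13 → best response Medium.
Plant 2 against Medium: payoffs 84, 15, 71, 45 → best response Idle.
Plant 2 against High: payoffs 62, 45, 69, 15 → best response Medium.
Plant 2 against Max: payoffs 49, 61, 87, 34 → best response Medium.
Mutual best responses: (Low, Medium); (Medium, Idle).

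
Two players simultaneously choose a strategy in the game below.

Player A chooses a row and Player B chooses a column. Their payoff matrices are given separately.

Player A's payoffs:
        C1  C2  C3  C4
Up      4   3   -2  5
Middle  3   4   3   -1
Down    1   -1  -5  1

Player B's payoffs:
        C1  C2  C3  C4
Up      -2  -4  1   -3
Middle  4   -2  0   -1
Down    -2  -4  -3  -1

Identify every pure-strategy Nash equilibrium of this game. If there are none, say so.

Player A against C1: payoffs 4, 3, 1 → best response Up.
Player A against C2: payoffs 3, 4, -1 → best response Middle.
Player A against C3: payoffs -2, 3, -5 → best response Middle.
Player A against C4: payoffs 5, -1, 1 → best response Up.
Player B against Up: payoffs -2, -4, 1, -3 → best response C3.
Player B against Middle: payoffs 4, -2, 0, -1 → best response C1.
Player B against Down: payoffs -2, -4, -3, -1 → best response C4.
No profile is a mutual best response for all players.

There is no pure-strategy Nash equilibrium.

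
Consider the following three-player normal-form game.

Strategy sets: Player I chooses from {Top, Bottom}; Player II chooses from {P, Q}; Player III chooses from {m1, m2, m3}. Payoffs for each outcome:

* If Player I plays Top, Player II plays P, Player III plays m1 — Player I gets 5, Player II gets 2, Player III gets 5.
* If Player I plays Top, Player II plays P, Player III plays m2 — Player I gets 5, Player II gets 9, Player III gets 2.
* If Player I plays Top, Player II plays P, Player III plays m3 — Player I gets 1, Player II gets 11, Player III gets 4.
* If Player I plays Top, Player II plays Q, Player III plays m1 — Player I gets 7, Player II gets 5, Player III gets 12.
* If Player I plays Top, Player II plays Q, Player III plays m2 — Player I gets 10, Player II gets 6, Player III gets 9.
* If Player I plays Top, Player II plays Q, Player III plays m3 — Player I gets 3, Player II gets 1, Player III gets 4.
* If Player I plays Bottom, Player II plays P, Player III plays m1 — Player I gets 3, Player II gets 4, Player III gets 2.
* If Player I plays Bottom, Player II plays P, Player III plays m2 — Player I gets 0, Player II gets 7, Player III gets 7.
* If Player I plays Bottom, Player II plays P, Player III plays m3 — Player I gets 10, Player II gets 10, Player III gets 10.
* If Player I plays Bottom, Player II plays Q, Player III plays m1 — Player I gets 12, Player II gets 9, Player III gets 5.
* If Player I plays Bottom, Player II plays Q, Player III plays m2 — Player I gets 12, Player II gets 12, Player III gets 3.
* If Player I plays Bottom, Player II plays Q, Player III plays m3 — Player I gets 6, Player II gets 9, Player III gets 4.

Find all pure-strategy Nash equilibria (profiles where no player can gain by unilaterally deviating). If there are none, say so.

(Top, P, m1): Player II can switch to Q (2 → 5). Not NE.
(Top, P, m2): Player III can switch to m1 (2 → 5). Not NE.
(Top, P, m3): Player I can switch to Bottom (1 → 10). Not NE.
(Top, Q, m1): Player I can switch to Bottom (7 → 12). Not NE.
(Top, Q, m2): Player I can switch to Bottom (10 → 12). Not NE.
(Top, Q, m3): Player I can switch to Bottom (3 → 6). Not NE.
(Bottom, P, m1): Player I can switch to Top (3 → 5). Not NE.
(Bottom, P, m2): Player I can switch to Top (0 → 5). Not NE.
(Bottom, P, m3): Player I gets 10, best alternative 1; Player II gets 10, best alternative 9; Player III gets 10, best alternative 7. No profitable deviation — NE.
(Bottom, Q, m1): Player I gets 12, best alternative 7; Player II gets 9, best alternative 4; Player III gets 5, best alternative 4. No profitable deviation — NE.
(The remaining 2 profiles each have a profitable deviation by the same check.)

(Bottom, P, m3) and (Bottom, Q, m1)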